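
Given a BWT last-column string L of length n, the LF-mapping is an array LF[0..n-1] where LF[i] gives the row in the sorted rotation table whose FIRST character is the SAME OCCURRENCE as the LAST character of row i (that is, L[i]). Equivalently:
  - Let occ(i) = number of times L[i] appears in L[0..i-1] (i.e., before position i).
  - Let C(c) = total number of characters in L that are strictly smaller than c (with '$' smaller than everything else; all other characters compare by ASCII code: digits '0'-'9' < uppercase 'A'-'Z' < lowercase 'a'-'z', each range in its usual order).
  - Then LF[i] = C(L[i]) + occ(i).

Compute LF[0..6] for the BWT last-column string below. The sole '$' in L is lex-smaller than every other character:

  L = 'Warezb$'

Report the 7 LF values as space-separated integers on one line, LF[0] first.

Char counts: '$':1, 'W':1, 'a':1, 'b':1, 'e':1, 'r':1, 'z':1
C (first-col start): C('$')=0, C('W')=1, C('a')=2, C('b')=3, C('e')=4, C('r')=5, C('z')=6
L[0]='W': occ=0, LF[0]=C('W')+0=1+0=1
L[1]='a': occ=0, LF[1]=C('a')+0=2+0=2
L[2]='r': occ=0, LF[2]=C('r')+0=5+0=5
L[3]='e': occ=0, LF[3]=C('e')+0=4+0=4
L[4]='z': occ=0, LF[4]=C('z')+0=6+0=6
L[5]='b': occ=0, LF[5]=C('b')+0=3+0=3
L[6]='$': occ=0, LF[6]=C('$')+0=0+0=0

Answer: 1 2 5 4 6 3 0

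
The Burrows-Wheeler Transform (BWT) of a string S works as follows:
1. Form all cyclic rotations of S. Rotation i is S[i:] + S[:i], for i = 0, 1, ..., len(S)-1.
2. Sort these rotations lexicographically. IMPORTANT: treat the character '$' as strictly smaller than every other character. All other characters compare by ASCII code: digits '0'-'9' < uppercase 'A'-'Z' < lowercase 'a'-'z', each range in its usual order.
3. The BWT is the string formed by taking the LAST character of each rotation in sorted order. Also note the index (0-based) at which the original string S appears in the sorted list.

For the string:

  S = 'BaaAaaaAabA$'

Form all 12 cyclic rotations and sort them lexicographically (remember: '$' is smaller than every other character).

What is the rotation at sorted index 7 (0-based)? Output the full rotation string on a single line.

Answer: aaAaaaAabA$B

Derivation:
All 12 rotations (rotation i = S[i:]+S[:i]):
  rot[0] = BaaAaaaAabA$
  rot[1] = aaAaaaAabA$B
  rot[2] = aAaaaAabA$Ba
  rot[3] = AaaaAabA$Baa
  rot[4] = aaaAabA$BaaA
  rot[5] = aaAabA$BaaAa
  rot[6] = aAabA$BaaAaa
  rot[7] = AabA$BaaAaaa
  rot[8] = abA$BaaAaaaA
  rot[9] = bA$BaaAaaaAa
  rot[10] = A$BaaAaaaAab
  rot[11] = $BaaAaaaAabA
Sorted (with $ < everything):
  sorted[0] = $BaaAaaaAabA
  sorted[1] = A$BaaAaaaAab
  sorted[2] = AaaaAabA$Baa
  sorted[3] = AabA$BaaAaaa
  sorted[4] = BaaAaaaAabA$
  sorted[5] = aAaaaAabA$Ba
  sorted[6] = aAabA$BaaAaa
  sorted[7] = aaAaaaAabA$B
  sorted[8] = aaAabA$BaaAa
  sorted[9] = aaaAabA$BaaA
  sorted[10] = abA$BaaAaaaA
  sorted[11] = bA$BaaAaaaAa
sorted[7] = aaAaaaAabA$B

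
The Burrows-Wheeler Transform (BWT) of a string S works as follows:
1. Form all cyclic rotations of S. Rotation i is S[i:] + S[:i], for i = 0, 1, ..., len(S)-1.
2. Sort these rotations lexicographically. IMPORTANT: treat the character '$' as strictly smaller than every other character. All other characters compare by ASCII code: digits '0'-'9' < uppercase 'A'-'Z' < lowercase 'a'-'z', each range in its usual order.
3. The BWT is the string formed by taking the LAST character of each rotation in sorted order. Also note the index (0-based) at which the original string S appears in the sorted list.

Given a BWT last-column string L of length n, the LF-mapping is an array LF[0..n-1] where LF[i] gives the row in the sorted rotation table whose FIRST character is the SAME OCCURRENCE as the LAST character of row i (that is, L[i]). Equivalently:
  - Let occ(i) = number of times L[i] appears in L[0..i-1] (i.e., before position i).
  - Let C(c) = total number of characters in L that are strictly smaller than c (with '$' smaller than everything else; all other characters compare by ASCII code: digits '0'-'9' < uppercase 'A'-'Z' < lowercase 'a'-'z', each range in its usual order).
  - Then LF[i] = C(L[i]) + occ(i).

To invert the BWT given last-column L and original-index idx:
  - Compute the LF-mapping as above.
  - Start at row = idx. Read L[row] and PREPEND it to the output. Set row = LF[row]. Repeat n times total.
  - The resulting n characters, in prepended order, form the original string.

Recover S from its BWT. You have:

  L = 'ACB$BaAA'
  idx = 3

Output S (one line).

LF mapping: 1 6 4 0 5 7 2 3
Walk LF starting at row 3, prepending L[row]:
  step 1: row=3, L[3]='$', prepend. Next row=LF[3]=0
  step 2: row=0, L[0]='A', prepend. Next row=LF[0]=1
  step 3: row=1, L[1]='C', prepend. Next row=LF[1]=6
  step 4: row=6, L[6]='A', prepend. Next row=LF[6]=2
  step 5: row=2, L[2]='B', prepend. Next row=LF[2]=4
  step 6: row=4, L[4]='B', prepend. Next row=LF[4]=5
  step 7: row=5, L[5]='a', prepend. Next row=LF[5]=7
  step 8: row=7, L[7]='A', prepend. Next row=LF[7]=3
Reversed output: AaBBACA$

Answer: AaBBACA$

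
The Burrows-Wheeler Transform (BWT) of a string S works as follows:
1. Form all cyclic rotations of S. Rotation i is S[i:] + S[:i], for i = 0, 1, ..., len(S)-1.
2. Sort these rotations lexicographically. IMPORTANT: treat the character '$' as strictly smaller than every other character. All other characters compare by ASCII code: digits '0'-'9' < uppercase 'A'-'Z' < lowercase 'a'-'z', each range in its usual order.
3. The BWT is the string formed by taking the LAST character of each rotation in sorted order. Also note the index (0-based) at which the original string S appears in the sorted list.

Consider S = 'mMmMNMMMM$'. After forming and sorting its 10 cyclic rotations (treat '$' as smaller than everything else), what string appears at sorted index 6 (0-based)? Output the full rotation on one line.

Answer: MmMNMMMM$m

Derivation:
All 10 rotations (rotation i = S[i:]+S[:i]):
  rot[0] = mMmMNMMMM$
  rot[1] = MmMNMMMM$m
  rot[2] = mMNMMMM$mM
  rot[3] = MNMMMM$mMm
  rot[4] = NMMMM$mMmM
  rot[5] = MMMM$mMmMN
  rot[6] = MMM$mMmMNM
  rot[7] = MM$mMmMNMM
  rot[8] = M$mMmMNMMM
  rot[9] = $mMmMNMMMM
Sorted (with $ < everything):
  sorted[0] = $mMmMNMMMM
  sorted[1] = M$mMmMNMMM
  sorted[2] = MM$mMmMNMM
  sorted[3] = MMM$mMmMNM
  sorted[4] = MMMM$mMmMN
  sorted[5] = MNMMMM$mMm
  sorted[6] = MmMNMMMM$m
  sorted[7] = NMMMM$mMmM
  sorted[8] = mMNMMMM$mM
  sorted[9] = mMmMNMMMM$
sorted[6] = MmMNMMMM$m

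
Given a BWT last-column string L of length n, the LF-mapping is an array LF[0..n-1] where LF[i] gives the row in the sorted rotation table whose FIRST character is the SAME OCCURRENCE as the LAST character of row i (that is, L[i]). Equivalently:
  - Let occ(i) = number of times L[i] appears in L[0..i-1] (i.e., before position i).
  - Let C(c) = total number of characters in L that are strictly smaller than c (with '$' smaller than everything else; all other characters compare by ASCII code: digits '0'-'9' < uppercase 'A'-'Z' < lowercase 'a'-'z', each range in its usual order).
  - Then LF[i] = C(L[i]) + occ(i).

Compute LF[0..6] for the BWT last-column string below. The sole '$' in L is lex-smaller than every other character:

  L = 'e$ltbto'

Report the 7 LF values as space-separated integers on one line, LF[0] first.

Answer: 2 0 3 5 1 6 4

Derivation:
Char counts: '$':1, 'b':1, 'e':1, 'l':1, 'o':1, 't':2
C (first-col start): C('$')=0, C('b')=1, C('e')=2, C('l')=3, C('o')=4, C('t')=5
L[0]='e': occ=0, LF[0]=C('e')+0=2+0=2
L[1]='$': occ=0, LF[1]=C('$')+0=0+0=0
L[2]='l': occ=0, LF[2]=C('l')+0=3+0=3
L[3]='t': occ=0, LF[3]=C('t')+0=5+0=5
L[4]='b': occ=0, LF[4]=C('b')+0=1+0=1
L[5]='t': occ=1, LF[5]=C('t')+1=5+1=6
L[6]='o': occ=0, LF[6]=C('o')+0=4+0=4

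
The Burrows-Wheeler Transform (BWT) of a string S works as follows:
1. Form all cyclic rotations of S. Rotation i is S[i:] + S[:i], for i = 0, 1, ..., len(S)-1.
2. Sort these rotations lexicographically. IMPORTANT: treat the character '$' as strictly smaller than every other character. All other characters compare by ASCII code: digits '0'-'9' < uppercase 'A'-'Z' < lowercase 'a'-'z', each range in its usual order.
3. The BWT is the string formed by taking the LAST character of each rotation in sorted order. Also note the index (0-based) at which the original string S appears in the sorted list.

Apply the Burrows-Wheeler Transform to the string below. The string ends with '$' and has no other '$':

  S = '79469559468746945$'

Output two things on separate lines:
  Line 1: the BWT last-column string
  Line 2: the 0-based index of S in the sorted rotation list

All 18 rotations (rotation i = S[i:]+S[:i]):
  rot[0] = 79469559468746945$
  rot[1] = 9469559468746945$7
  rot[2] = 469559468746945$79
  rot[3] = 69559468746945$794
  rot[4] = 9559468746945$7946
  rot[5] = 559468746945$79469
  rot[6] = 59468746945$794695
  rot[7] = 9468746945$7946955
  rot[8] = 468746945$79469559
  rot[9] = 68746945$794695594
  rot[10] = 8746945$7946955946
  rot[11] = 746945$79469559468
  rot[12] = 46945$794695594687
  rot[13] = 6945$7946955946874
  rot[14] = 945$79469559468746
  rot[15] = 45$794695594687469
  rot[16] = 5$7946955946874694
  rot[17] = $79469559468746945
Sorted (with $ < everything):
  sorted[0] = $79469559468746945  (last char: '5')
  sorted[1] = 45$794695594687469  (last char: '9')
  sorted[2] = 468746945$79469559  (last char: '9')
  sorted[3] = 46945$794695594687  (last char: '7')
  sorted[4] = 469559468746945$79  (last char: '9')
  sorted[5] = 5$7946955946874694  (last char: '4')
  sorted[6] = 559468746945$79469  (last char: '9')
  sorted[7] = 59468746945$794695  (last char: '5')
  sorted[8] = 68746945$794695594  (last char: '4')
  sorted[9] = 6945$7946955946874  (last char: '4')
  sorted[10] = 69559468746945$794  (last char: '4')
  sorted[11] = 746945$79469559468  (last char: '8')
  sorted[12] = 79469559468746945$  (last char: '$')
  sorted[13] = 8746945$7946955946  (last char: '6')
  sorted[14] = 945$79469559468746  (last char: '6')
  sorted[15] = 9468746945$7946955  (last char: '5')
  sorted[16] = 9469559468746945$7  (last char: '7')
  sorted[17] = 9559468746945$7946  (last char: '6')
Last column: 599794954448$66576
Original string S is at sorted index 12

Answer: 599794954448$66576
12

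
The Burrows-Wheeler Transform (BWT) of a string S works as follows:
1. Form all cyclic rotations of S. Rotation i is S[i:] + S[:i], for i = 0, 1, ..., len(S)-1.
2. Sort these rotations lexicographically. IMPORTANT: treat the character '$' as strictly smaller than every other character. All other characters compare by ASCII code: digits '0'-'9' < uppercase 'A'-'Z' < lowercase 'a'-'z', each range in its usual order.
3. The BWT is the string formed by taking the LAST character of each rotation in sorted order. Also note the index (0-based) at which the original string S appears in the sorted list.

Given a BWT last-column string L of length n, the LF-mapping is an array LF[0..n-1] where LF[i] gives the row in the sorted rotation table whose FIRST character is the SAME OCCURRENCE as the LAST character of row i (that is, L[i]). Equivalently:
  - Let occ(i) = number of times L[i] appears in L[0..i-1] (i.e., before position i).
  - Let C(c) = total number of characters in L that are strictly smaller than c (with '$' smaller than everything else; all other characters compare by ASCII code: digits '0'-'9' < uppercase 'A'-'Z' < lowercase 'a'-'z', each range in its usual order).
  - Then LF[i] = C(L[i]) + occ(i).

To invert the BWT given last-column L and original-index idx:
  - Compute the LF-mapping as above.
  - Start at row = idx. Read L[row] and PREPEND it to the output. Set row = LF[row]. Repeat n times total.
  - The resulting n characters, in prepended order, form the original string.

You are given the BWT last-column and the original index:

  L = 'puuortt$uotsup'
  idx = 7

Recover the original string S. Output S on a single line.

Answer: trpuutsuotuop$

Derivation:
LF mapping: 3 10 11 1 5 7 8 0 12 2 9 6 13 4
Walk LF starting at row 7, prepending L[row]:
  step 1: row=7, L[7]='$', prepend. Next row=LF[7]=0
  step 2: row=0, L[0]='p', prepend. Next row=LF[0]=3
  step 3: row=3, L[3]='o', prepend. Next row=LF[3]=1
  step 4: row=1, L[1]='u', prepend. Next row=LF[1]=10
  step 5: row=10, L[10]='t', prepend. Next row=LF[10]=9
  step 6: row=9, L[9]='o', prepend. Next row=LF[9]=2
  step 7: row=2, L[2]='u', prepend. Next row=LF[2]=11
  step 8: row=11, L[11]='s', prepend. Next row=LF[11]=6
  step 9: row=6, L[6]='t', prepend. Next row=LF[6]=8
  step 10: row=8, L[8]='u', prepend. Next row=LF[8]=12
  step 11: row=12, L[12]='u', prepend. Next row=LF[12]=13
  step 12: row=13, L[13]='p', prepend. Next row=LF[13]=4
  step 13: row=4, L[4]='r', prepend. Next row=LF[4]=5
  step 14: row=5, L[5]='t', prepend. Next row=LF[5]=7
Reversed output: trpuutsuotuop$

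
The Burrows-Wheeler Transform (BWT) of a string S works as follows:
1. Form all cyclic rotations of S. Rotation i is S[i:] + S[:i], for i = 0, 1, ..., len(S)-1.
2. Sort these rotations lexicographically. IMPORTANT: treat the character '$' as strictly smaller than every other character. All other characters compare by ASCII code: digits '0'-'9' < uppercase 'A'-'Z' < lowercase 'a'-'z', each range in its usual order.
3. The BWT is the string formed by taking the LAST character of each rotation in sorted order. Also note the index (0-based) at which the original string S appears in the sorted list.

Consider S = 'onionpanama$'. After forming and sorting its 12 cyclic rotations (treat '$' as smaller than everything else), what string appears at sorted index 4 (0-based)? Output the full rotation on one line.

Answer: ionpanama$on

Derivation:
All 12 rotations (rotation i = S[i:]+S[:i]):
  rot[0] = onionpanama$
  rot[1] = nionpanama$o
  rot[2] = ionpanama$on
  rot[3] = onpanama$oni
  rot[4] = npanama$onio
  rot[5] = panama$onion
  rot[6] = anama$onionp
  rot[7] = nama$onionpa
  rot[8] = ama$onionpan
  rot[9] = ma$onionpana
  rot[10] = a$onionpanam
  rot[11] = $onionpanama
Sorted (with $ < everything):
  sorted[0] = $onionpanama
  sorted[1] = a$onionpanam
  sorted[2] = ama$onionpan
  sorted[3] = anama$onionp
  sorted[4] = ionpanama$on
  sorted[5] = ma$onionpana
  sorted[6] = nama$onionpa
  sorted[7] = nionpanama$o
  sorted[8] = npanama$onio
  sorted[9] = onionpanama$
  sorted[10] = onpanama$oni
  sorted[11] = panama$onion
sorted[4] = ionpanama$on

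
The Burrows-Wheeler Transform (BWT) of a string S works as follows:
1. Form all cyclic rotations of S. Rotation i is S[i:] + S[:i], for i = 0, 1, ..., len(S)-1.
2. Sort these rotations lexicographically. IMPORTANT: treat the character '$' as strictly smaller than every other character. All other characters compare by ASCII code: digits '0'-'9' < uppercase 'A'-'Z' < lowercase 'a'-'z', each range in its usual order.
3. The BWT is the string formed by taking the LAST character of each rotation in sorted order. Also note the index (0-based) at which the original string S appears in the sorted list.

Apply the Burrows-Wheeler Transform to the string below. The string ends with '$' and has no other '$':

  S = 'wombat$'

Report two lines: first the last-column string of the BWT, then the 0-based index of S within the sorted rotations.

Answer: tbmowa$
6

Derivation:
All 7 rotations (rotation i = S[i:]+S[:i]):
  rot[0] = wombat$
  rot[1] = ombat$w
  rot[2] = mbat$wo
  rot[3] = bat$wom
  rot[4] = at$womb
  rot[5] = t$womba
  rot[6] = $wombat
Sorted (with $ < everything):
  sorted[0] = $wombat  (last char: 't')
  sorted[1] = at$womb  (last char: 'b')
  sorted[2] = bat$wom  (last char: 'm')
  sorted[3] = mbat$wo  (last char: 'o')
  sorted[4] = ombat$w  (last char: 'w')
  sorted[5] = t$womba  (last char: 'a')
  sorted[6] = wombat$  (last char: '$')
Last column: tbmowa$
Original string S is at sorted index 6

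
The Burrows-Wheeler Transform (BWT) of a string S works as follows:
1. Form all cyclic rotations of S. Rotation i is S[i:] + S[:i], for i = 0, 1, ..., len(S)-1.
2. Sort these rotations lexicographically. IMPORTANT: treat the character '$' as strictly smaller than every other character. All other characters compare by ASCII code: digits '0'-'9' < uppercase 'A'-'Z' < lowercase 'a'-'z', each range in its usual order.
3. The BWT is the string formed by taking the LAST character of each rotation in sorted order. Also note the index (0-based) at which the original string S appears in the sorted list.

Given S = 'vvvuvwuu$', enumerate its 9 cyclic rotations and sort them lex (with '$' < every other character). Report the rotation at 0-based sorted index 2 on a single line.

All 9 rotations (rotation i = S[i:]+S[:i]):
  rot[0] = vvvuvwuu$
  rot[1] = vvuvwuu$v
  rot[2] = vuvwuu$vv
  rot[3] = uvwuu$vvv
  rot[4] = vwuu$vvvu
  rot[5] = wuu$vvvuv
  rot[6] = uu$vvvuvw
  rot[7] = u$vvvuvwu
  rot[8] = $vvvuvwuu
Sorted (with $ < everything):
  sorted[0] = $vvvuvwuu
  sorted[1] = u$vvvuvwu
  sorted[2] = uu$vvvuvw
  sorted[3] = uvwuu$vvv
  sorted[4] = vuvwuu$vv
  sorted[5] = vvuvwuu$v
  sorted[6] = vvvuvwuu$
  sorted[7] = vwuu$vvvu
  sorted[8] = wuu$vvvuv
sorted[2] = uu$vvvuvw

Answer: uu$vvvuvw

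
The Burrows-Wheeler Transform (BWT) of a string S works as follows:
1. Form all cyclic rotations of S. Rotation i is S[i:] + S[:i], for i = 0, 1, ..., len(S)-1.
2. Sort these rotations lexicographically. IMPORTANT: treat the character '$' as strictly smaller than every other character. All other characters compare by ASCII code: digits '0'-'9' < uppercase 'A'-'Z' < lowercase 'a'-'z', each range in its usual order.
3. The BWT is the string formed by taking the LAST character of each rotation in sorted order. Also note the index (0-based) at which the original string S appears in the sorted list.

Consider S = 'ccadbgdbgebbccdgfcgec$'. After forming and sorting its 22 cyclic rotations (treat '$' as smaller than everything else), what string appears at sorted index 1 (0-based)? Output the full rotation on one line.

All 22 rotations (rotation i = S[i:]+S[:i]):
  rot[0] = ccadbgdbgebbccdgfcgec$
  rot[1] = cadbgdbgebbccdgfcgec$c
  rot[2] = adbgdbgebbccdgfcgec$cc
  rot[3] = dbgdbgebbccdgfcgec$cca
  rot[4] = bgdbgebbccdgfcgec$ccad
  rot[5] = gdbgebbccdgfcgec$ccadb
  rot[6] = dbgebbccdgfcgec$ccadbg
  rot[7] = bgebbccdgfcgec$ccadbgd
  rot[8] = gebbccdgfcgec$ccadbgdb
  rot[9] = ebbccdgfcgec$ccadbgdbg
  rot[10] = bbccdgfcgec$ccadbgdbge
  rot[11] = bccdgfcgec$ccadbgdbgeb
  rot[12] = ccdgfcgec$ccadbgdbgebb
  rot[13] = cdgfcgec$ccadbgdbgebbc
  rot[14] = dgfcgec$ccadbgdbgebbcc
  rot[15] = gfcgec$ccadbgdbgebbccd
  rot[16] = fcgec$ccadbgdbgebbccdg
  rot[17] = cgec$ccadbgdbgebbccdgf
  rot[18] = gec$ccadbgdbgebbccdgfc
  rot[19] = ec$ccadbgdbgebbccdgfcg
  rot[20] = c$ccadbgdbgebbccdgfcge
  rot[21] = $ccadbgdbgebbccdgfcgec
Sorted (with $ < everything):
  sorted[0] = $ccadbgdbgebbccdgfcgec
  sorted[1] = adbgdbgebbccdgfcgec$cc
  sorted[2] = bbccdgfcgec$ccadbgdbge
  sorted[3] = bccdgfcgec$ccadbgdbgeb
  sorted[4] = bgdbgebbccdgfcgec$ccad
  sorted[5] = bgebbccdgfcgec$ccadbgd
  sorted[6] = c$ccadbgdbgebbccdgfcge
  sorted[7] = cadbgdbgebbccdgfcgec$c
  sorted[8] = ccadbgdbgebbccdgfcgec$
  sorted[9] = ccdgfcgec$ccadbgdbgebb
  sorted[10] = cdgfcgec$ccadbgdbgebbc
  sorted[11] = cgec$ccadbgdbgebbccdgf
  sorted[12] = dbgdbgebbccdgfcgec$cca
  sorted[13] = dbgebbccdgfcgec$ccadbg
  sorted[14] = dgfcgec$ccadbgdbgebbcc
  sorted[15] = ebbccdgfcgec$ccadbgdbg
  sorted[16] = ec$ccadbgdbgebbccdgfcg
  sorted[17] = fcgec$ccadbgdbgebbccdg
  sorted[18] = gdbgebbccdgfcgec$ccadb
  sorted[19] = gebbccdgfcgec$ccadbgdb
  sorted[20] = gec$ccadbgdbgebbccdgfc
  sorted[21] = gfcgec$ccadbgdbgebbccd
sorted[1] = adbgdbgebbccdgfcgec$cc

Answer: adbgdbgebbccdgfcgec$cc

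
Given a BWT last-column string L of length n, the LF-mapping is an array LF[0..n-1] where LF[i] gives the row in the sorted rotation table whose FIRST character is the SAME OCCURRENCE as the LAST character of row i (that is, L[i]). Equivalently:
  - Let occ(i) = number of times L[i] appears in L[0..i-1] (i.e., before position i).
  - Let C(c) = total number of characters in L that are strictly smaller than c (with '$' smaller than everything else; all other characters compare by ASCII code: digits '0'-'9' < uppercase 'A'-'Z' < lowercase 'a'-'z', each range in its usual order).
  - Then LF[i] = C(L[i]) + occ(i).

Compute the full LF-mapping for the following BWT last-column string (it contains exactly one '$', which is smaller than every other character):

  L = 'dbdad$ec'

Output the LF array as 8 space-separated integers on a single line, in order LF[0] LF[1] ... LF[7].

Char counts: '$':1, 'a':1, 'b':1, 'c':1, 'd':3, 'e':1
C (first-col start): C('$')=0, C('a')=1, C('b')=2, C('c')=3, C('d')=4, C('e')=7
L[0]='d': occ=0, LF[0]=C('d')+0=4+0=4
L[1]='b': occ=0, LF[1]=C('b')+0=2+0=2
L[2]='d': occ=1, LF[2]=C('d')+1=4+1=5
L[3]='a': occ=0, LF[3]=C('a')+0=1+0=1
L[4]='d': occ=2, LF[4]=C('d')+2=4+2=6
L[5]='$': occ=0, LF[5]=C('$')+0=0+0=0
L[6]='e': occ=0, LF[6]=C('e')+0=7+0=7
L[7]='c': occ=0, LF[7]=C('c')+0=3+0=3

Answer: 4 2 5 1 6 0 7 3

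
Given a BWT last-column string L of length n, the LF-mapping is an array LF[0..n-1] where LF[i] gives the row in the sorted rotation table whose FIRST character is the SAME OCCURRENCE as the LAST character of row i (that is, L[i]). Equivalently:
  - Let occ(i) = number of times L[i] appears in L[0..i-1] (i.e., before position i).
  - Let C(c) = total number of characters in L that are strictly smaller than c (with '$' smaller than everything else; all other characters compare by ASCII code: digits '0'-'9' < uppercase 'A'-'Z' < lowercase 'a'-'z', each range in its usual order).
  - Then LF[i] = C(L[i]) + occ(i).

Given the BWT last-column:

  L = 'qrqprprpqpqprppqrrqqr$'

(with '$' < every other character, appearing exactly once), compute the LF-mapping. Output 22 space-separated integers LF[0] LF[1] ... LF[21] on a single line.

Char counts: '$':1, 'p':7, 'q':7, 'r':7
C (first-col start): C('$')=0, C('p')=1, C('q')=8, C('r')=15
L[0]='q': occ=0, LF[0]=C('q')+0=8+0=8
L[1]='r': occ=0, LF[1]=C('r')+0=15+0=15
L[2]='q': occ=1, LF[2]=C('q')+1=8+1=9
L[3]='p': occ=0, LF[3]=C('p')+0=1+0=1
L[4]='r': occ=1, LF[4]=C('r')+1=15+1=16
L[5]='p': occ=1, LF[5]=C('p')+1=1+1=2
L[6]='r': occ=2, LF[6]=C('r')+2=15+2=17
L[7]='p': occ=2, LF[7]=C('p')+2=1+2=3
L[8]='q': occ=2, LF[8]=C('q')+2=8+2=10
L[9]='p': occ=3, LF[9]=C('p')+3=1+3=4
L[10]='q': occ=3, LF[10]=C('q')+3=8+3=11
L[11]='p': occ=4, LF[11]=C('p')+4=1+4=5
L[12]='r': occ=3, LF[12]=C('r')+3=15+3=18
L[13]='p': occ=5, LF[13]=C('p')+5=1+5=6
L[14]='p': occ=6, LF[14]=C('p')+6=1+6=7
L[15]='q': occ=4, LF[15]=C('q')+4=8+4=12
L[16]='r': occ=4, LF[16]=C('r')+4=15+4=19
L[17]='r': occ=5, LF[17]=C('r')+5=15+5=20
L[18]='q': occ=5, LF[18]=C('q')+5=8+5=13
L[19]='q': occ=6, LF[19]=C('q')+6=8+6=14
L[20]='r': occ=6, LF[20]=C('r')+6=15+6=21
L[21]='$': occ=0, LF[21]=C('$')+0=0+0=0

Answer: 8 15 9 1 16 2 17 3 10 4 11 5 18 6 7 12 19 20 13 14 21 0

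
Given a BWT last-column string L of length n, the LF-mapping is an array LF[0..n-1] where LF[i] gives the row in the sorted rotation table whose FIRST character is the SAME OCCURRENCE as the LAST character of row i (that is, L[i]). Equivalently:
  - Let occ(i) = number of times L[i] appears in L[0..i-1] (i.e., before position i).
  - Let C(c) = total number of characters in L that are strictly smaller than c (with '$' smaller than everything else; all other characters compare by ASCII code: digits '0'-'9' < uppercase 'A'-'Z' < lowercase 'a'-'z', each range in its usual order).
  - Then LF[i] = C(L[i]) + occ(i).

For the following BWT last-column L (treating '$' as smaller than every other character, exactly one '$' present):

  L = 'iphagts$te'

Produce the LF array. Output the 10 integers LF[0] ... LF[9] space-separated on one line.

Answer: 5 6 4 1 3 8 7 0 9 2

Derivation:
Char counts: '$':1, 'a':1, 'e':1, 'g':1, 'h':1, 'i':1, 'p':1, 's':1, 't':2
C (first-col start): C('$')=0, C('a')=1, C('e')=2, C('g')=3, C('h')=4, C('i')=5, C('p')=6, C('s')=7, C('t')=8
L[0]='i': occ=0, LF[0]=C('i')+0=5+0=5
L[1]='p': occ=0, LF[1]=C('p')+0=6+0=6
L[2]='h': occ=0, LF[2]=C('h')+0=4+0=4
L[3]='a': occ=0, LF[3]=C('a')+0=1+0=1
L[4]='g': occ=0, LF[4]=C('g')+0=3+0=3
L[5]='t': occ=0, LF[5]=C('t')+0=8+0=8
L[6]='s': occ=0, LF[6]=C('s')+0=7+0=7
L[7]='$': occ=0, LF[7]=C('$')+0=0+0=0
L[8]='t': occ=1, LF[8]=C('t')+1=8+1=9
L[9]='e': occ=0, LF[9]=C('e')+0=2+0=2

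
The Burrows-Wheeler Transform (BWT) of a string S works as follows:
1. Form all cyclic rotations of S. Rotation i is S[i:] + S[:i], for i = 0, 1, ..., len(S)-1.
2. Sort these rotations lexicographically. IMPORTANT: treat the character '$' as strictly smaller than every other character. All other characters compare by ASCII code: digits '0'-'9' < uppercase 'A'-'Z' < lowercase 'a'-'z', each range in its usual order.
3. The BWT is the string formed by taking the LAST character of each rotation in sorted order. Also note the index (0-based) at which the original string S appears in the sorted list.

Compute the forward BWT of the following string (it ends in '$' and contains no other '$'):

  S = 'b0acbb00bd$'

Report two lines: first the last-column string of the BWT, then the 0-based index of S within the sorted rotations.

All 11 rotations (rotation i = S[i:]+S[:i]):
  rot[0] = b0acbb00bd$
  rot[1] = 0acbb00bd$b
  rot[2] = acbb00bd$b0
  rot[3] = cbb00bd$b0a
  rot[4] = bb00bd$b0ac
  rot[5] = b00bd$b0acb
  rot[6] = 00bd$b0acbb
  rot[7] = 0bd$b0acbb0
  rot[8] = bd$b0acbb00
  rot[9] = d$b0acbb00b
  rot[10] = $b0acbb00bd
Sorted (with $ < everything):
  sorted[0] = $b0acbb00bd  (last char: 'd')
  sorted[1] = 00bd$b0acbb  (last char: 'b')
  sorted[2] = 0acbb00bd$b  (last char: 'b')
  sorted[3] = 0bd$b0acbb0  (last char: '0')
  sorted[4] = acbb00bd$b0  (last char: '0')
  sorted[5] = b00bd$b0acb  (last char: 'b')
  sorted[6] = b0acbb00bd$  (last char: '$')
  sorted[7] = bb00bd$b0ac  (last char: 'c')
  sorted[8] = bd$b0acbb00  (last char: '0')
  sorted[9] = cbb00bd$b0a  (last char: 'a')
  sorted[10] = d$b0acbb00b  (last char: 'b')
Last column: dbb00b$c0ab
Original string S is at sorted index 6

Answer: dbb00b$c0ab
6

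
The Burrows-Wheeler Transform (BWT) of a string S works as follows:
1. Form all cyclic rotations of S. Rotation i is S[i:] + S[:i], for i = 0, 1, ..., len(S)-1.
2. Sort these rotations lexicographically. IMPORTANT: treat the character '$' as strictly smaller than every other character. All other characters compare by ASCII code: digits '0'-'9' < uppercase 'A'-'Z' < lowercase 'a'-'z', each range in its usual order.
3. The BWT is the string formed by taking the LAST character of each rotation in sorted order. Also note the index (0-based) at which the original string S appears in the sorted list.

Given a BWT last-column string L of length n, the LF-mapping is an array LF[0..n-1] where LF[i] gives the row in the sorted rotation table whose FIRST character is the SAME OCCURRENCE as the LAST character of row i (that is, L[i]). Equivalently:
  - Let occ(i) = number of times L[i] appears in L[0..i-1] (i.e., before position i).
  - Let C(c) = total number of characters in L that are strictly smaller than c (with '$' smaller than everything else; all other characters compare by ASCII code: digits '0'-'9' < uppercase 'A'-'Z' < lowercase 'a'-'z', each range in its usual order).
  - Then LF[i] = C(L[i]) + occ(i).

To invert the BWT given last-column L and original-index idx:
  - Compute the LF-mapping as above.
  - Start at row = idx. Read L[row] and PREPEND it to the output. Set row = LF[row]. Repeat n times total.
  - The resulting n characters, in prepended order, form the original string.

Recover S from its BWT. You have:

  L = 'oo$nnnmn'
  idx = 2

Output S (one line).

LF mapping: 6 7 0 2 3 4 1 5
Walk LF starting at row 2, prepending L[row]:
  step 1: row=2, L[2]='$', prepend. Next row=LF[2]=0
  step 2: row=0, L[0]='o', prepend. Next row=LF[0]=6
  step 3: row=6, L[6]='m', prepend. Next row=LF[6]=1
  step 4: row=1, L[1]='o', prepend. Next row=LF[1]=7
  step 5: row=7, L[7]='n', prepend. Next row=LF[7]=5
  step 6: row=5, L[5]='n', prepend. Next row=LF[5]=4
  step 7: row=4, L[4]='n', prepend. Next row=LF[4]=3
  step 8: row=3, L[3]='n', prepend. Next row=LF[3]=2
Reversed output: nnnnomo$

Answer: nnnnomo$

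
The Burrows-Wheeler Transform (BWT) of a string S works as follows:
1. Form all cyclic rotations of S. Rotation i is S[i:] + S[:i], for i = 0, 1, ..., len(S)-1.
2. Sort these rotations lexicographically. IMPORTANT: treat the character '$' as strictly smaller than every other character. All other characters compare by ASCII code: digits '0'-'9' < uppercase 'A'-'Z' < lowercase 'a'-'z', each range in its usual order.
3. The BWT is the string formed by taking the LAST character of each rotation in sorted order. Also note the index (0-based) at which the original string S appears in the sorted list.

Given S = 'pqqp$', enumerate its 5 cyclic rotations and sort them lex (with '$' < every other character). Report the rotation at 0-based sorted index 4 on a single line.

Answer: qqp$p

Derivation:
All 5 rotations (rotation i = S[i:]+S[:i]):
  rot[0] = pqqp$
  rot[1] = qqp$p
  rot[2] = qp$pq
  rot[3] = p$pqq
  rot[4] = $pqqp
Sorted (with $ < everything):
  sorted[0] = $pqqp
  sorted[1] = p$pqq
  sorted[2] = pqqp$
  sorted[3] = qp$pq
  sorted[4] = qqp$p
sorted[4] = qqp$p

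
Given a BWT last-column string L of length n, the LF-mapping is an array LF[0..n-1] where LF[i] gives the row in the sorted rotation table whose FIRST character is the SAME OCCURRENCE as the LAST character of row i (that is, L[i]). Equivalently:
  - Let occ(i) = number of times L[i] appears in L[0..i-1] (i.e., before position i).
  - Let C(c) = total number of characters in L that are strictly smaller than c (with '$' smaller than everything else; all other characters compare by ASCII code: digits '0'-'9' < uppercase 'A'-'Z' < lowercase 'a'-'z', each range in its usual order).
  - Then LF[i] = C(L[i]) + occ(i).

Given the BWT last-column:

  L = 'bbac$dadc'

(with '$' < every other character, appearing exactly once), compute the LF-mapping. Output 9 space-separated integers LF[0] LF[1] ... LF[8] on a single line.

Answer: 3 4 1 5 0 7 2 8 6

Derivation:
Char counts: '$':1, 'a':2, 'b':2, 'c':2, 'd':2
C (first-col start): C('$')=0, C('a')=1, C('b')=3, C('c')=5, C('d')=7
L[0]='b': occ=0, LF[0]=C('b')+0=3+0=3
L[1]='b': occ=1, LF[1]=C('b')+1=3+1=4
L[2]='a': occ=0, LF[2]=C('a')+0=1+0=1
L[3]='c': occ=0, LF[3]=C('c')+0=5+0=5
L[4]='$': occ=0, LF[4]=C('$')+0=0+0=0
L[5]='d': occ=0, LF[5]=C('d')+0=7+0=7
L[6]='a': occ=1, LF[6]=C('a')+1=1+1=2
L[7]='d': occ=1, LF[7]=C('d')+1=7+1=8
L[8]='c': occ=1, LF[8]=C('c')+1=5+1=6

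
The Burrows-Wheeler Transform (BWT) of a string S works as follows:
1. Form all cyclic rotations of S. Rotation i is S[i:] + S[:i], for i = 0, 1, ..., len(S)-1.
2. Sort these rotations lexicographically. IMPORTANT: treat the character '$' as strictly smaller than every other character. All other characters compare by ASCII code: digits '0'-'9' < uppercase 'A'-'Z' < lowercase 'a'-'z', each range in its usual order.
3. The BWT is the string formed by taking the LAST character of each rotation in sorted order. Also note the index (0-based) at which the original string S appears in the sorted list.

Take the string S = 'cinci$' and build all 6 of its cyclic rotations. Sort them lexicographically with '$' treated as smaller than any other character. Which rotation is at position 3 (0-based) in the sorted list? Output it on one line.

All 6 rotations (rotation i = S[i:]+S[:i]):
  rot[0] = cinci$
  rot[1] = inci$c
  rot[2] = nci$ci
  rot[3] = ci$cin
  rot[4] = i$cinc
  rot[5] = $cinci
Sorted (with $ < everything):
  sorted[0] = $cinci
  sorted[1] = ci$cin
  sorted[2] = cinci$
  sorted[3] = i$cinc
  sorted[4] = inci$c
  sorted[5] = nci$ci
sorted[3] = i$cinc

Answer: i$cinc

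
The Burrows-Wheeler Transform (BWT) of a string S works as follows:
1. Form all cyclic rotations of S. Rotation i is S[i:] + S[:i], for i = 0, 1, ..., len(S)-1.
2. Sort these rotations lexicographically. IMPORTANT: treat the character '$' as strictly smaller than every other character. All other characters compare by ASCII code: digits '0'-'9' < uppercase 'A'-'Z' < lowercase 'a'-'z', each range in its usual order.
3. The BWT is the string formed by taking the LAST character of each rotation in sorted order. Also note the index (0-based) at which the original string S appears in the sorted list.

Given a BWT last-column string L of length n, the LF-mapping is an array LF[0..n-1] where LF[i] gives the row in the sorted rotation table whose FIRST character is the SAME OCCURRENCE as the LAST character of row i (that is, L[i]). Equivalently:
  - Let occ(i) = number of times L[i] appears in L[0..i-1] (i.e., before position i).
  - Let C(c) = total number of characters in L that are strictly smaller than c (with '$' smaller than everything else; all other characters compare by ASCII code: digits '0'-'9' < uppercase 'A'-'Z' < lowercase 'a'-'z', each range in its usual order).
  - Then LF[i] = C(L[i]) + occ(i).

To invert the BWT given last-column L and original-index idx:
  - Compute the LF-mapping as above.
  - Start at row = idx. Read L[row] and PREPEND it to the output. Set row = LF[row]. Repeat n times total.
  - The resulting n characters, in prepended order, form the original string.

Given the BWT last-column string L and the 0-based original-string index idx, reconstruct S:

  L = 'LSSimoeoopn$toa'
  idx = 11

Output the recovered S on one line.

Answer: onomatopoeiSSL$

Derivation:
LF mapping: 1 2 3 6 7 9 5 10 11 13 8 0 14 12 4
Walk LF starting at row 11, prepending L[row]:
  step 1: row=11, L[11]='$', prepend. Next row=LF[11]=0
  step 2: row=0, L[0]='L', prepend. Next row=LF[0]=1
  step 3: row=1, L[1]='S', prepend. Next row=LF[1]=2
  step 4: row=2, L[2]='S', prepend. Next row=LF[2]=3
  step 5: row=3, L[3]='i', prepend. Next row=LF[3]=6
  step 6: row=6, L[6]='e', prepend. Next row=LF[6]=5
  step 7: row=5, L[5]='o', prepend. Next row=LF[5]=9
  step 8: row=9, L[9]='p', prepend. Next row=LF[9]=13
  step 9: row=13, L[13]='o', prepend. Next row=LF[13]=12
  step 10: row=12, L[12]='t', prepend. Next row=LF[12]=14
  step 11: row=14, L[14]='a', prepend. Next row=LF[14]=4
  step 12: row=4, L[4]='m', prepend. Next row=LF[4]=7
  step 13: row=7, L[7]='o', prepend. Next row=LF[7]=10
  step 14: row=10, L[10]='n', prepend. Next row=LF[10]=8
  step 15: row=8, L[8]='o', prepend. Next row=LF[8]=11
Reversed output: onomatopoeiSSL$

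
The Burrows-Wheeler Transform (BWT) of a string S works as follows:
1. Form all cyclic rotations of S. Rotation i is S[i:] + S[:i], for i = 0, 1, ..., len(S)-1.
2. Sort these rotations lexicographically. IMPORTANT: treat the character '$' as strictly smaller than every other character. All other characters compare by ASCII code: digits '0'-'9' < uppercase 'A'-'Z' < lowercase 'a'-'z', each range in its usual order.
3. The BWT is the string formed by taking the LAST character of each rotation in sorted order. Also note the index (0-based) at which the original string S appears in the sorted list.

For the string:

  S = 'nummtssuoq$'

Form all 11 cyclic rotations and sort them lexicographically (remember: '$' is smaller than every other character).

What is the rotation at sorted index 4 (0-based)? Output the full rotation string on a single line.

Answer: oq$nummtssu

Derivation:
All 11 rotations (rotation i = S[i:]+S[:i]):
  rot[0] = nummtssuoq$
  rot[1] = ummtssuoq$n
  rot[2] = mmtssuoq$nu
  rot[3] = mtssuoq$num
  rot[4] = tssuoq$numm
  rot[5] = ssuoq$nummt
  rot[6] = suoq$nummts
  rot[7] = uoq$nummtss
  rot[8] = oq$nummtssu
  rot[9] = q$nummtssuo
  rot[10] = $nummtssuoq
Sorted (with $ < everything):
  sorted[0] = $nummtssuoq
  sorted[1] = mmtssuoq$nu
  sorted[2] = mtssuoq$num
  sorted[3] = nummtssuoq$
  sorted[4] = oq$nummtssu
  sorted[5] = q$nummtssuo
  sorted[6] = ssuoq$nummt
  sorted[7] = suoq$nummts
  sorted[8] = tssuoq$numm
  sorted[9] = ummtssuoq$n
  sorted[10] = uoq$nummtss
sorted[4] = oq$nummtssu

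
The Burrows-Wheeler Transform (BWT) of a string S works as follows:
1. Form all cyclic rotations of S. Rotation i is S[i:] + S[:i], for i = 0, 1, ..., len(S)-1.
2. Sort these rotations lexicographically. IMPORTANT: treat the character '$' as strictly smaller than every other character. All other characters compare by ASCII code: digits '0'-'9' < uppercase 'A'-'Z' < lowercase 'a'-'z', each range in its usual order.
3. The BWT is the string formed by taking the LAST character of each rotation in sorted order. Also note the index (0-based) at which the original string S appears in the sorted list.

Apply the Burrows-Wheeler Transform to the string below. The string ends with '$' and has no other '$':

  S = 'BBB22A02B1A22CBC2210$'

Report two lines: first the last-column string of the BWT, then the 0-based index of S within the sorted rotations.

All 21 rotations (rotation i = S[i:]+S[:i]):
  rot[0] = BBB22A02B1A22CBC2210$
  rot[1] = BB22A02B1A22CBC2210$B
  rot[2] = B22A02B1A22CBC2210$BB
  rot[3] = 22A02B1A22CBC2210$BBB
  rot[4] = 2A02B1A22CBC2210$BBB2
  rot[5] = A02B1A22CBC2210$BBB22
  rot[6] = 02B1A22CBC2210$BBB22A
  rot[7] = 2B1A22CBC2210$BBB22A0
  rot[8] = B1A22CBC2210$BBB22A02
  rot[9] = 1A22CBC2210$BBB22A02B
  rot[10] = A22CBC2210$BBB22A02B1
  rot[11] = 22CBC2210$BBB22A02B1A
  rot[12] = 2CBC2210$BBB22A02B1A2
  rot[13] = CBC2210$BBB22A02B1A22
  rot[14] = BC2210$BBB22A02B1A22C
  rot[15] = C2210$BBB22A02B1A22CB
  rot[16] = 2210$BBB22A02B1A22CBC
  rot[17] = 210$BBB22A02B1A22CBC2
  rot[18] = 10$BBB22A02B1A22CBC22
  rot[19] = 0$BBB22A02B1A22CBC221
  rot[20] = $BBB22A02B1A22CBC2210
Sorted (with $ < everything):
  sorted[0] = $BBB22A02B1A22CBC2210  (last char: '0')
  sorted[1] = 0$BBB22A02B1A22CBC221  (last char: '1')
  sorted[2] = 02B1A22CBC2210$BBB22A  (last char: 'A')
  sorted[3] = 10$BBB22A02B1A22CBC22  (last char: '2')
  sorted[4] = 1A22CBC2210$BBB22A02B  (last char: 'B')
  sorted[5] = 210$BBB22A02B1A22CBC2  (last char: '2')
  sorted[6] = 2210$BBB22A02B1A22CBC  (last char: 'C')
  sorted[7] = 22A02B1A22CBC2210$BBB  (last char: 'B')
  sorted[8] = 22CBC2210$BBB22A02B1A  (last char: 'A')
  sorted[9] = 2A02B1A22CBC2210$BBB2  (last char: '2')
  sorted[10] = 2B1A22CBC2210$BBB22A0  (last char: '0')
  sorted[11] = 2CBC2210$BBB22A02B1A2  (last char: '2')
  sorted[12] = A02B1A22CBC2210$BBB22  (last char: '2')
  sorted[13] = A22CBC2210$BBB22A02B1  (last char: '1')
  sorted[14] = B1A22CBC2210$BBB22A02  (last char: '2')
  sorted[15] = B22A02B1A22CBC2210$BB  (last char: 'B')
  sorted[16] = BB22A02B1A22CBC2210$B  (last char: 'B')
  sorted[17] = BBB22A02B1A22CBC2210$  (last char: '$')
  sorted[18] = BC2210$BBB22A02B1A22C  (last char: 'C')
  sorted[19] = C2210$BBB22A02B1A22CB  (last char: 'B')
  sorted[20] = CBC2210$BBB22A02B1A22  (last char: '2')
Last column: 01A2B2CBA202212BB$CB2
Original string S is at sorted index 17

Answer: 01A2B2CBA202212BB$CB2
17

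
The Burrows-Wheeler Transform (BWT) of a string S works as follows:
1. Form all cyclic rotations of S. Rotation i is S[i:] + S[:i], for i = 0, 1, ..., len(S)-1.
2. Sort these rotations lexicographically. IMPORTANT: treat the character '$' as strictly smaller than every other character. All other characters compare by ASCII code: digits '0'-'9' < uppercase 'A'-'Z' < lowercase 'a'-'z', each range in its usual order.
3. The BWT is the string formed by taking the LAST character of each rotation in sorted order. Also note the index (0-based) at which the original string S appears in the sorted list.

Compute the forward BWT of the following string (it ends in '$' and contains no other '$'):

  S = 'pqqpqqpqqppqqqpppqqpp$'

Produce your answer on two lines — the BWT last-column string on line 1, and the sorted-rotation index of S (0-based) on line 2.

Answer: ppqqpqpqq$pqqqqqpqpppp
9

Derivation:
All 22 rotations (rotation i = S[i:]+S[:i]):
  rot[0] = pqqpqqpqqppqqqpppqqpp$
  rot[1] = qqpqqpqqppqqqpppqqpp$p
  rot[2] = qpqqpqqppqqqpppqqpp$pq
  rot[3] = pqqpqqppqqqpppqqpp$pqq
  rot[4] = qqpqqppqqqpppqqpp$pqqp
  rot[5] = qpqqppqqqpppqqpp$pqqpq
  rot[6] = pqqppqqqpppqqpp$pqqpqq
  rot[7] = qqppqqqpppqqpp$pqqpqqp
  rot[8] = qppqqqpppqqpp$pqqpqqpq
  rot[9] = ppqqqpppqqpp$pqqpqqpqq
  rot[10] = pqqqpppqqpp$pqqpqqpqqp
  rot[11] = qqqpppqqpp$pqqpqqpqqpp
  rot[12] = qqpppqqpp$pqqpqqpqqppq
  rot[13] = qpppqqpp$pqqpqqpqqppqq
  rot[14] = pppqqpp$pqqpqqpqqppqqq
  rot[15] = ppqqpp$pqqpqqpqqppqqqp
  rot[16] = pqqpp$pqqpqqpqqppqqqpp
  rot[17] = qqpp$pqqpqqpqqppqqqppp
  rot[18] = qpp$pqqpqqpqqppqqqpppq
  rot[19] = pp$pqqpqqpqqppqqqpppqq
  rot[20] = p$pqqpqqpqqppqqqpppqqp
  rot[21] = $pqqpqqpqqppqqqpppqqpp
Sorted (with $ < everything):
  sorted[0] = $pqqpqqpqqppqqqpppqqpp  (last char: 'p')
  sorted[1] = p$pqqpqqpqqppqqqpppqqp  (last char: 'p')
  sorted[2] = pp$pqqpqqpqqppqqqpppqq  (last char: 'q')
  sorted[3] = pppqqpp$pqqpqqpqqppqqq  (last char: 'q')
  sorted[4] = ppqqpp$pqqpqqpqqppqqqp  (last char: 'p')
  sorted[5] = ppqqqpppqqpp$pqqpqqpqq  (last char: 'q')
  sorted[6] = pqqpp$pqqpqqpqqppqqqpp  (last char: 'p')
  sorted[7] = pqqppqqqpppqqpp$pqqpqq  (last char: 'q')
  sorted[8] = pqqpqqppqqqpppqqpp$pqq  (last char: 'q')
  sorted[9] = pqqpqqpqqppqqqpppqqpp$  (last char: '$')
  sorted[10] = pqqqpppqqpp$pqqpqqpqqp  (last char: 'p')
  sorted[11] = qpp$pqqpqqpqqppqqqpppq  (last char: 'q')
  sorted[12] = qpppqqpp$pqqpqqpqqppqq  (last char: 'q')
  sorted[13] = qppqqqpppqqpp$pqqpqqpq  (last char: 'q')
  sorted[14] = qpqqppqqqpppqqpp$pqqpq  (last char: 'q')
  sorted[15] = qpqqpqqppqqqpppqqpp$pq  (last char: 'q')
  sorted[16] = qqpp$pqqpqqpqqppqqqppp  (last char: 'p')
  sorted[17] = qqpppqqpp$pqqpqqpqqppq  (last char: 'q')
  sorted[18] = qqppqqqpppqqpp$pqqpqqp  (last char: 'p')
  sorted[19] = qqpqqppqqqpppqqpp$pqqp  (last char: 'p')
  sorted[20] = qqpqqpqqppqqqpppqqpp$p  (last char: 'p')
  sorted[21] = qqqpppqqpp$pqqpqqpqqpp  (last char: 'p')
Last column: ppqqpqpqq$pqqqqqpqpppp
Original string S is at sorted index 9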